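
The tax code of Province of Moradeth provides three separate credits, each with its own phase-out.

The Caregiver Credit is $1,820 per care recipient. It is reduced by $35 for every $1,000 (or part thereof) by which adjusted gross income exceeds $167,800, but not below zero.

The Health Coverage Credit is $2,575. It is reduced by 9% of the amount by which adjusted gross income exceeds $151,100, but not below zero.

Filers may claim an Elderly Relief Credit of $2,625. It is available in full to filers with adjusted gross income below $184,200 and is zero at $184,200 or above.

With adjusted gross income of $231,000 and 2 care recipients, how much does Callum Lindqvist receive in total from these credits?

$1,400

Caregiver Credit: base = 2 × $1,820 = $3,640. income exceeds $167,800 by $63,200, which is 64 full-or-partial $1,000 increments; reduction = 64 × $35 = $2,240, leaving $1,400.
Health Coverage Credit: 9% of the $79,900 excess over $151,100 is $7,191 ≥ base, so the credit is $0.
Elderly Relief Credit: $231,000 meets or exceeds the $184,200 cutoff, so the credit is $0.
Total: $1,400 + $0 + $0 = $1,400.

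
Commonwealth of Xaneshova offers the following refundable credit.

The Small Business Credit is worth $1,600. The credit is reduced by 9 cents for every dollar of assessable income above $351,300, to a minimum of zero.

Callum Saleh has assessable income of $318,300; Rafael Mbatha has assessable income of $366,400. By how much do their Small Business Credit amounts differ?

Callum ($318,300): Small Business Credit: $318,300 is at or below the $351,300 threshold, so the full $1,600 applies.
Rafael ($366,400): Small Business Credit: 9% of the $15,100 excess over $351,300 is $1,359; credit = $1,600 − $1,359 = $241.
Difference: |$1,600 − $241| = $1,359.

$1,359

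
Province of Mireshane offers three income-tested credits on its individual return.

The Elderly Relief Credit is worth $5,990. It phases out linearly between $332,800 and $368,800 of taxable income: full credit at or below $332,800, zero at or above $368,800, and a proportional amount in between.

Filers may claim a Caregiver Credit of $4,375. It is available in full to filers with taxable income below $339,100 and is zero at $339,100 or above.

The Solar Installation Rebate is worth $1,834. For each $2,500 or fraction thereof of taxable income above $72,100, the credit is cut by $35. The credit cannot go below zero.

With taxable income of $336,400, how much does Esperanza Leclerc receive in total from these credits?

$9,766

Elderly Relief Credit: $336,400 is $3,600 into a $36,000 phase-out range, leaving 32,400/36,000 of the credit: $5,990 × 32,400/36,000 = $5,391.
Caregiver Credit: $336,400 is below the $339,100 cutoff, so the full $4,375 applies.
Solar Installation Rebate: income exceeds $72,100 by $264,300 → 106 increments × $35 = $3,710 ≥ base, so the credit is $0.
Total: $5,391 + $4,375 + $0 = $9,766.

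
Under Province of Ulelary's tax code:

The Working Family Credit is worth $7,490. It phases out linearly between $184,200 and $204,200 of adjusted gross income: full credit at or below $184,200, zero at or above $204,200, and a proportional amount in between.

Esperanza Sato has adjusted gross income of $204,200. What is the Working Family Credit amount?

Working Family Credit: $204,200 is at or above $204,200, so the credit is $0.

$0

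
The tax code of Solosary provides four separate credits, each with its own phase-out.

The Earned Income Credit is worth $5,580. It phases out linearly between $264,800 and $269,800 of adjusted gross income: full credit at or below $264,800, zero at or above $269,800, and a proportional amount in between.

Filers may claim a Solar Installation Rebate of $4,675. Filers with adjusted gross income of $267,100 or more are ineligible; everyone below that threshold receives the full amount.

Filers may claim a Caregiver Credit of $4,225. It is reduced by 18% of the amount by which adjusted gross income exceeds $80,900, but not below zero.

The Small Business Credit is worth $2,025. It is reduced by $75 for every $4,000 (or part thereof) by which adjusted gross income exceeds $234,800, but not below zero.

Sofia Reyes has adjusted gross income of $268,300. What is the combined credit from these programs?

$3,024

Earned Income Credit: $268,300 is $3,500 into a $5,000 phase-out range, leaving 1,500/5,000 of the credit: $5,580 × 1,500/5,000 = $1,674.
Solar Installation Rebate: $268,300 meets or exceeds the $267,100 cutoff, so the credit is $0.
Caregiver Credit: 18% of the $187,400 excess over $80,900 is $33,732 ≥ base, so the credit is $0.
Small Business Credit: income exceeds $234,800 by $33,500, which is 9 full-or-partial $4,000 increments; reduction = 9 × $75 = $675, leaving $1,350.
Total: $1,674 + $0 + $0 + $1,350 = $3,024.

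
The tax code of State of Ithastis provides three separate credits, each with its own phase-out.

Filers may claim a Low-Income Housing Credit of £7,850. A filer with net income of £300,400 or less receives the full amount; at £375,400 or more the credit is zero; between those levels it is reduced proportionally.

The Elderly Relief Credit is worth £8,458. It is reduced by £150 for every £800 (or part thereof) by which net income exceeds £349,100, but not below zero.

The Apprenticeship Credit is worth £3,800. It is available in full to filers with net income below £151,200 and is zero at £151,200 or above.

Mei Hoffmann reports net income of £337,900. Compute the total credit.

Low-Income Housing Credit: £337,900 is £37,500 into a £75,000 phase-out range, leaving 37,500/75,000 of the credit: £7,850 × 37,500/75,000 = £3,925.
Elderly Relief Credit: £337,900 is at or below the £349,100 threshold, so the full £8,458 applies.
Apprenticeship Credit: £337,900 meets or exceeds the £151,200 cutoff, so the credit is £0.
Total: £3,925 + £8,458 + £0 = £12,383.

£12,383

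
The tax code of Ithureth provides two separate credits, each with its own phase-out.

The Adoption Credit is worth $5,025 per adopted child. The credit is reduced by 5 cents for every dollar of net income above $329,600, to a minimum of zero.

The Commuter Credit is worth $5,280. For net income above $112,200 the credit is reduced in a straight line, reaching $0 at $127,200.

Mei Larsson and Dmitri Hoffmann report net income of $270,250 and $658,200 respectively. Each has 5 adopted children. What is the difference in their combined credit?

$16,430

Mei ($270,250): Adoption Credit: base = 5 × $5,025 = $25,125. $270,250 is at or below the $329,600 threshold, so the full $25,125 applies. Commuter Credit: $270,250 is at or above $127,200, so the credit is $0. total $25,125 + $0 = $25,125
Dmitri ($658,200): Adoption Credit: base = 5 × $5,025 = $25,125. 5% of the $328,600 excess over $329,600 is $16,430; credit = $25,125 − $16,430 = $8,695. Commuter Credit: $658,200 is at or above $127,200, so the credit is $0. total $8,695 + $0 = $8,695
Difference: |$25,125 − $8,695| = $16,430.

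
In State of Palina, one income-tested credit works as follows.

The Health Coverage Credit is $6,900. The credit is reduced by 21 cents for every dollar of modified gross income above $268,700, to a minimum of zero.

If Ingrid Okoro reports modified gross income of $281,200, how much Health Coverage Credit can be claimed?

$4,275

Health Coverage Credit: 21% of the $12,500 excess over $268,700 is $2,625; credit = $6,900 − $2,625 = $4,275.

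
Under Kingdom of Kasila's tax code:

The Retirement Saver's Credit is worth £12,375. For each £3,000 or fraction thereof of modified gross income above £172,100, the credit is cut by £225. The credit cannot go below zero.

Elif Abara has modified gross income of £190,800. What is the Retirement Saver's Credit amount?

Retirement Saver's Credit: income exceeds £172,100 by £18,700, which is 7 full-or-partial £3,000 increments; reduction = 7 × £225 = £1,575, leaving £10,800.

£10,800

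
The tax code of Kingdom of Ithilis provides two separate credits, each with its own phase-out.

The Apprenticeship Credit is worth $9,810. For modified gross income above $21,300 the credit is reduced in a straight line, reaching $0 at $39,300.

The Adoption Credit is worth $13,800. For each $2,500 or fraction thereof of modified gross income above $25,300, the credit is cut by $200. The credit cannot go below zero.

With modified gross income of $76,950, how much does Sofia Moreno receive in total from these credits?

$9,600

Apprenticeship Credit: $76,950 is at or above $39,300, so the credit is $0.
Adoption Credit: income exceeds $25,300 by $51,650, which is 21 full-or-partial $2,500 increments; reduction = 21 × $200 = $4,200, leaving $9,600.
Total: $0 + $9,600 = $9,600.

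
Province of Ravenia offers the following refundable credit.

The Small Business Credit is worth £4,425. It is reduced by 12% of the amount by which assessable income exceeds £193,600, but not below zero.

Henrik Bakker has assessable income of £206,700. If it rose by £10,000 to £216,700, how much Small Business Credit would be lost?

At £206,700 — 12% of the £13,100 excess over £193,600 is £1,572; credit = £4,425 − £1,572 = £2,853.
At £216,700 — 12% of the £23,100 excess over £193,600 is £2,772; credit = £4,425 − £2,772 = £1,653.
Lost: £2,853 − £1,653 = £1,200.

£1,200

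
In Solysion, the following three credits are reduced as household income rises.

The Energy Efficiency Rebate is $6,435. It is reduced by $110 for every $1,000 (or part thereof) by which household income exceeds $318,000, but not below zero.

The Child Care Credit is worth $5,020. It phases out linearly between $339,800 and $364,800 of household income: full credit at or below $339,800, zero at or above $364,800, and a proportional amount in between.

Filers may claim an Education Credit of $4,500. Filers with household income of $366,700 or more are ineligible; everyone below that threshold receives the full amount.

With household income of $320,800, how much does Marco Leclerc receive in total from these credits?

Energy Efficiency Rebate: income exceeds $318,000 by $2,800, which is 3 full-or-partial $1,000 increments; reduction = 3 × $110 = $330, leaving $6,105.
Child Care Credit: $320,800 is at or below the $339,800 threshold, so the full $5,020 applies.
Education Credit: $320,800 is below the $366,700 cutoff, so the full $4,500 applies.
Total: $6,105 + $5,020 + $4,500 = $15,625.

$15,625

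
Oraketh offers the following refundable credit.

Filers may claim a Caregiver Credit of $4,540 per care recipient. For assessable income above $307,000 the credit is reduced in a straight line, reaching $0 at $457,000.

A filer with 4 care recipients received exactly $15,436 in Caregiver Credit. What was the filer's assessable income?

Full credit = 4 × $4,540 = $18,160.
$15,436 is 15,436/18,160 of the full $18,160, so 2,724/18,160 of the $150,000 range has been used: income = $307,000 + $150,000 × 2,724/18,160 = $329,500.

$329,500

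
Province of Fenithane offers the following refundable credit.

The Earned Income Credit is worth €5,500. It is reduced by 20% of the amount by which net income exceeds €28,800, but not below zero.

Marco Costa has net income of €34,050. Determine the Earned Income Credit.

€4,450

Earned Income Credit: 20% of the €5,250 excess over €28,800 is €1,050; credit = €5,500 − €1,050 = €4,450.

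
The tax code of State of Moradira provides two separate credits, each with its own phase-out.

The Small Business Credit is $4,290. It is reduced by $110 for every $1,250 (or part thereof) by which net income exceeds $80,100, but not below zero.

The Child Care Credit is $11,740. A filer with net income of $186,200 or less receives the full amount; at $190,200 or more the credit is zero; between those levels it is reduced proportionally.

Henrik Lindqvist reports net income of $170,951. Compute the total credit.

$11,740

Small Business Credit: income exceeds $80,100 by $90,851 → 73 increments × $110 = $8,030 ≥ base, so the credit is $0.
Child Care Credit: $170,951 is at or below the $186,200 threshold, so the full $11,740 applies.
Total: $0 + $11,740 = $11,740.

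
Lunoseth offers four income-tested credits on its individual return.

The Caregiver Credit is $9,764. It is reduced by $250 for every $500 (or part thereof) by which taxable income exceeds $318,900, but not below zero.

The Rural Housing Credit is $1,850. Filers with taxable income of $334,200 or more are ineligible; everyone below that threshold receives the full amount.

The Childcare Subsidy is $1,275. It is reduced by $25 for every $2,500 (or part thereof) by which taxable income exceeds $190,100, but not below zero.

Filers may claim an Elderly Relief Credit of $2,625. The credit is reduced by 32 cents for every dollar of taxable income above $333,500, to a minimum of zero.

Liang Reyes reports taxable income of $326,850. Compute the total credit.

Caregiver Credit: income exceeds $318,900 by $7,950, which is 16 full-or-partial $500 increments; reduction = 16 × $250 = $4,000, leaving $5,764.
Rural Housing Credit: $326,850 is below the $334,200 cutoff, so the full $1,850 applies.
Childcare Subsidy: income exceeds $190,100 by $136,750 → 55 increments × $25 = $1,375 ≥ base, so the credit is $0.
Elderly Relief Credit: $326,850 is at or below the $333,500 threshold, so the full $2,625 applies.
Total: $5,764 + $1,850 + $0 + $2,625 = $10,239.

$10,239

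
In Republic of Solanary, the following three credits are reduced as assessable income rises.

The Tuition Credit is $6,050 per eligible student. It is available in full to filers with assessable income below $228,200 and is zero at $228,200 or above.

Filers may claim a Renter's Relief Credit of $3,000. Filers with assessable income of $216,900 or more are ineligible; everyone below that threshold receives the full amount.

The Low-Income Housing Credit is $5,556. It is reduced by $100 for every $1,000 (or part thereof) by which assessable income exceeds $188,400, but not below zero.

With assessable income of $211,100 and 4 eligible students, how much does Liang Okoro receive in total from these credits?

Tuition Credit: base = 4 × $6,050 = $24,200. $211,100 is below the $228,200 cutoff, so the full $24,200 applies.
Renter's Relief Credit: $211,100 is below the $216,900 cutoff, so the full $3,000 applies.
Low-Income Housing Credit: income exceeds $188,400 by $22,700, which is 23 full-or-partial $1,000 increments; reduction = 23 × $100 = $2,300, leaving $3,256.
Total: $24,200 + $3,000 + $3,256 = $30,456.

$30,456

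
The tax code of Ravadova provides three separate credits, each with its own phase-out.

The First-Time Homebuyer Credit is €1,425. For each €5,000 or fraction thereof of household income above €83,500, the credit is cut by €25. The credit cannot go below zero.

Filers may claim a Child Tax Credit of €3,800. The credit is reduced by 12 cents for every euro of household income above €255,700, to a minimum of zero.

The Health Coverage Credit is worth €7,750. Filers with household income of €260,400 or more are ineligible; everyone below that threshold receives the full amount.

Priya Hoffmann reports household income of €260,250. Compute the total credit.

€11,529

First-Time Homebuyer Credit: income exceeds €83,500 by €176,750, which is 36 full-or-partial €5,000 increments; reduction = 36 × €25 = €900, leaving €525.
Child Tax Credit: 12% of the €4,550 excess over €255,700 is €546; credit = €3,800 − €546 = €3,254.
Health Coverage Credit: €260,250 is below the €260,400 cutoff, so the full €7,750 applies.
Total: €525 + €3,254 + €7,750 = €11,529.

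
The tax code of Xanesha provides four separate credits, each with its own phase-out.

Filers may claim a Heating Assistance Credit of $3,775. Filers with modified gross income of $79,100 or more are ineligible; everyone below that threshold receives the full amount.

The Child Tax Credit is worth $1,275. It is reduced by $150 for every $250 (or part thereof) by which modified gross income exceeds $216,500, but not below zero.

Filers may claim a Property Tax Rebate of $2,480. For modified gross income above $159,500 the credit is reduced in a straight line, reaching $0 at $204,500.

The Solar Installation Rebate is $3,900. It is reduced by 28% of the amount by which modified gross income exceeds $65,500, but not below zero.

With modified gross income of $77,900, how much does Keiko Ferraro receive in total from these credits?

$7,958

Heating Assistance Credit: $77,900 is below the $79,100 cutoff, so the full $3,775 applies.
Child Tax Credit: $77,900 is at or below the $216,500 threshold, so the full $1,275 applies.
Property Tax Rebate: $77,900 is at or below the $159,500 threshold, so the full $2,480 applies.
Solar Installation Rebate: 28% of the $12,400 excess over $65,500 is $3,472; credit = $3,900 − $3,472 = $428.
Total: $3,775 + $1,275 + $2,480 + $428 = $7,958.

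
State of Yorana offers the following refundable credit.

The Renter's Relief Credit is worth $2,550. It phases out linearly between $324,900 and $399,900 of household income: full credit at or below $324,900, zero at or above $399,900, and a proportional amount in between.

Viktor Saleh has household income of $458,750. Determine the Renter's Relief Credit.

$0

Renter's Relief Credit: $458,750 is at or above $399,900, so the credit is $0.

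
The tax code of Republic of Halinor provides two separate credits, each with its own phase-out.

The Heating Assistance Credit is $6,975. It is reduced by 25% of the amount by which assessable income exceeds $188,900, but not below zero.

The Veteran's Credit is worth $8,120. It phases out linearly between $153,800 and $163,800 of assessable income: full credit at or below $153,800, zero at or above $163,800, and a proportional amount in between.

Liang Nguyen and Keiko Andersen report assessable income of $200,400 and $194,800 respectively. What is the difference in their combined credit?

Liang ($200,400): Heating Assistance Credit: 25% of the $11,500 excess over $188,900 is $2,875; credit = $6,975 − $2,875 = $4,100. Veteran's Credit: $200,400 is at or above $163,800, so the credit is $0. total $4,100 + $0 = $4,100
Keiko ($194,800): Heating Assistance Credit: 25% of the $5,900 excess over $188,900 is $1,475; credit = $6,975 − $1,475 = $5,500. Veteran's Credit: $194,800 is at or above $163,800, so the credit is $0. total $5,500 + $0 = $5,500
Difference: |$4,100 − $5,500| = $1,400.

$1,400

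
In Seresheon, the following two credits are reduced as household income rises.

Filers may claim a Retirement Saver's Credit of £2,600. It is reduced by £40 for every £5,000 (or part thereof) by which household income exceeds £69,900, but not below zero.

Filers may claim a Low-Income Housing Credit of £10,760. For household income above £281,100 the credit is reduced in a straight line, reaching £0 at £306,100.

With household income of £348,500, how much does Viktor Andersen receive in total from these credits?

Retirement Saver's Credit: income exceeds £69,900 by £278,600, which is 56 full-or-partial £5,000 increments; reduction = 56 × £40 = £2,240, leaving £360.
Low-Income Housing Credit: £348,500 is at or above £306,100, so the credit is £0.
Total: £360 + £0 = £360.

£360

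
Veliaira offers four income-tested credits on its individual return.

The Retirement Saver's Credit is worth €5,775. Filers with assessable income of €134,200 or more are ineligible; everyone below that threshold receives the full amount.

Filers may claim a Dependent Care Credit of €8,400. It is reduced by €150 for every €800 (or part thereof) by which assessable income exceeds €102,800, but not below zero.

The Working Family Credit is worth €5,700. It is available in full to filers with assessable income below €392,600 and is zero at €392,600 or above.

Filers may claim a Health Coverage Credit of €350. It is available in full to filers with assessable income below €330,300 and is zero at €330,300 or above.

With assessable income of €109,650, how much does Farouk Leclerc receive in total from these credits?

€18,875

Retirement Saver's Credit: €109,650 is below the €134,200 cutoff, so the full €5,775 applies.
Dependent Care Credit: income exceeds €102,800 by €6,850, which is 9 full-or-partial €800 increments; reduction = 9 × €150 = €1,350, leaving €7,050.
Working Family Credit: €109,650 is below the €392,600 cutoff, so the full €5,700 applies.
Health Coverage Credit: €109,650 is below the €330,300 cutoff, so the full €350 applies.
Total: €5,775 + €7,050 + €5,700 + €350 = €18,875.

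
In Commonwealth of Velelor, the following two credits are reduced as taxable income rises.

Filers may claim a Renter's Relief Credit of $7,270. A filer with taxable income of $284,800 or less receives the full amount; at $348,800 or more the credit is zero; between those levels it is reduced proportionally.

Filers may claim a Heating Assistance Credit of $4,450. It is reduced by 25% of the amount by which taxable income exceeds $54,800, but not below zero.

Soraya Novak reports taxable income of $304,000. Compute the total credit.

$5,089

Renter's Relief Credit: $304,000 is $19,200 into a $64,000 phase-out range, leaving 44,800/64,000 of the credit: $7,270 × 44,800/64,000 = $5,089.
Heating Assistance Credit: 25% of the $249,200 excess over $54,800 is $62,300 ≥ base, so the credit is $0.
Total: $5,089 + $0 = $5,089.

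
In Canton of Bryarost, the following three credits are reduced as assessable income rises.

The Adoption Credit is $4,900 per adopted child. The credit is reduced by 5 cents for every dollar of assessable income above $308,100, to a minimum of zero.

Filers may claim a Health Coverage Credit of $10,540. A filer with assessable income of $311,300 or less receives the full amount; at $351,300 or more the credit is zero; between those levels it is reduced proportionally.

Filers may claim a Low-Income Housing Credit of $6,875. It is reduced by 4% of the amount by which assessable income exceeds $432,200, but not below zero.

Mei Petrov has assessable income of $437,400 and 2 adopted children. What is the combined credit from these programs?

Adoption Credit: base = 2 × $4,900 = $9,800. 5% of the $129,300 excess over $308,100 is $6,465; credit = $9,800 − $6,465 = $3,335.
Health Coverage Credit: $437,400 is at or above $351,300, so the credit is $0.
Low-Income Housing Credit: 4% of the $5,200 excess over $432,200 is $208; credit = $6,875 − $208 = $6,667.
Total: $3,335 + $0 + $6,667 = $10,002.

$10,002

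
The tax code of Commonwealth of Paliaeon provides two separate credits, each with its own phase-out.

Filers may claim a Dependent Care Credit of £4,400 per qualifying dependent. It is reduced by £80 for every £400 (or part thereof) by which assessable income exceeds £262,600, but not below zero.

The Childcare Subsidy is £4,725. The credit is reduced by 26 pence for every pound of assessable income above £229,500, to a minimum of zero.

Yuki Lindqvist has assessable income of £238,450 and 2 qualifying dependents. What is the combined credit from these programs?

£11,198

Dependent Care Credit: base = 2 × £4,400 = £8,800. £238,450 is at or below the £262,600 threshold, so the full £8,800 applies.
Childcare Subsidy: 26% of the £8,950 excess over £229,500 is £2,327; credit = £4,725 − £2,327 = £2,398.
Total: £8,800 + £2,398 = £11,198.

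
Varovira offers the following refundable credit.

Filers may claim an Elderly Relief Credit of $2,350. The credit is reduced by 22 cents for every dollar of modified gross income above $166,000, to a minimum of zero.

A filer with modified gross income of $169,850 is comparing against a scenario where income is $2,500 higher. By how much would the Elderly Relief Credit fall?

At $169,850 — 22% of the $3,850 excess over $166,000 is $847; credit = $2,350 − $847 = $1,503.
At $172,350 — 22% of the $6,350 excess over $166,000 is $1,397; credit = $2,350 − $1,397 = $953.
Lost: $1,503 − $953 = $550.

$550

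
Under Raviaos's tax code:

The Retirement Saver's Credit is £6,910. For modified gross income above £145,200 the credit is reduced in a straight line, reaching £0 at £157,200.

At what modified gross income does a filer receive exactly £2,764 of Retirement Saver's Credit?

£2,764 is 2,764/6,910 of the full £6,910, so 4,146/6,910 of the £12,000 range has been used: income = £145,200 + £12,000 × 4,146/6,910 = £152,400.

£152,400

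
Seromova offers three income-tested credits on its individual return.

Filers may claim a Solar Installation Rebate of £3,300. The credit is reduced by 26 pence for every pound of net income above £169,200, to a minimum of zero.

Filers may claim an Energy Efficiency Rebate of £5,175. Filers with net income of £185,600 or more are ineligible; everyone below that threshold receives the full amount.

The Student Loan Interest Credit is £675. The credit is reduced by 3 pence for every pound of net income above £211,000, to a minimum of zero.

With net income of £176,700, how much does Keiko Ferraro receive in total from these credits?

£7,200

Solar Installation Rebate: 26% of the £7,500 excess over £169,200 is £1,950; credit = £3,300 − £1,950 = £1,350.
Energy Efficiency Rebate: £176,700 is below the £185,600 cutoff, so the full £5,175 applies.
Student Loan Interest Credit: £176,700 is at or below the £211,000 threshold, so the full £675 applies.
Total: £1,350 + £5,175 + £675 = £7,200.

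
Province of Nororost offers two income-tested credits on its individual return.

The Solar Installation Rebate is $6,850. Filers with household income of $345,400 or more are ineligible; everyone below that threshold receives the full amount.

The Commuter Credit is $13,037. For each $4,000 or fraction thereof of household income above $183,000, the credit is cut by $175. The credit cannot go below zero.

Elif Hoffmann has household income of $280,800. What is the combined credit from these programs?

Solar Installation Rebate: $280,800 is below the $345,400 cutoff, so the full $6,850 applies.
Commuter Credit: income exceeds $183,000 by $97,800, which is 25 full-or-partial $4,000 increments; reduction = 25 × $175 = $4,375, leaving $8,662.
Total: $6,850 + $8,662 = $15,512.

$15,512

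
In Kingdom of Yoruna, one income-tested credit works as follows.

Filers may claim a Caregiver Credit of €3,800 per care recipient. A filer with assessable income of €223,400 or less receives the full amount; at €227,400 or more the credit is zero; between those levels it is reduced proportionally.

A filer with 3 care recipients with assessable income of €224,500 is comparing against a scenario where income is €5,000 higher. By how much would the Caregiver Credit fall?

€8,265

At €224,500 — base = 3 × €3,800 = €11,400. €224,500 is €1,100 into a €4,000 phase-out range, leaving 2,900/4,000 of the credit: €11,400 × 2,900/4,000 = €8,265.
At €229,500 — base = 3 × €3,800 = €11,400. €229,500 is at or above €227,400, so the credit is €0.
Lost: €8,265 − €0 = €8,265.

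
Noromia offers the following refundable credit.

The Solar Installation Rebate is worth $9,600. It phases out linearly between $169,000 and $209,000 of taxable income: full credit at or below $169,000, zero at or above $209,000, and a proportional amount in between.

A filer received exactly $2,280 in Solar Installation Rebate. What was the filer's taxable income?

$199,500

$2,280 is 2,280/9,600 of the full $9,600, so 7,320/9,600 of the $40,000 range has been used: income = $169,000 + $40,000 × 7,320/9,600 = $199,500.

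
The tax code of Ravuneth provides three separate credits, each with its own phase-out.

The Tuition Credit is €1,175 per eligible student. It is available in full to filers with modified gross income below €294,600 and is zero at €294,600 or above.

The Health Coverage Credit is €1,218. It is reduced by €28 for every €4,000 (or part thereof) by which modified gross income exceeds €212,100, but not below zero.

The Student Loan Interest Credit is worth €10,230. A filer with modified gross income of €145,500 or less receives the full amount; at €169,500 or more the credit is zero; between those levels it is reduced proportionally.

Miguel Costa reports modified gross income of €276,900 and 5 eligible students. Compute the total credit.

€6,617

Tuition Credit: base = 5 × €1,175 = €5,875. €276,900 is below the €294,600 cutoff, so the full €5,875 applies.
Health Coverage Credit: income exceeds €212,100 by €64,800, which is 17 full-or-partial €4,000 increments; reduction = 17 × €28 = €476, leaving €742.
Student Loan Interest Credit: €276,900 is at or above €169,500, so the credit is €0.
Total: €5,875 + €742 + €0 = €6,617.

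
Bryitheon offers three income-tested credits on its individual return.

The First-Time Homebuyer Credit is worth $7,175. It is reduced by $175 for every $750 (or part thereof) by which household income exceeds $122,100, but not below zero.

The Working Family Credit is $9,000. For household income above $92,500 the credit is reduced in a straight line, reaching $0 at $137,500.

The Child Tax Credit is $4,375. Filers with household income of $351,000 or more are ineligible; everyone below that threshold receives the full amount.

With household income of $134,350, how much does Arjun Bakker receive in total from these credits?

First-Time Homebuyer Credit: income exceeds $122,100 by $12,250, which is 17 full-or-partial $750 increments; reduction = 17 × $175 = $2,975, leaving $4,200.
Working Family Credit: $134,350 is $41,850 into a $45,000 phase-out range, leaving 3,150/45,000 of the credit: $9,000 × 3,150/45,000 = $630.
Child Tax Credit: $134,350 is below the $351,000 cutoff, so the full $4,375 applies.
Total: $4,200 + $630 + $4,375 = $9,205.

$9,205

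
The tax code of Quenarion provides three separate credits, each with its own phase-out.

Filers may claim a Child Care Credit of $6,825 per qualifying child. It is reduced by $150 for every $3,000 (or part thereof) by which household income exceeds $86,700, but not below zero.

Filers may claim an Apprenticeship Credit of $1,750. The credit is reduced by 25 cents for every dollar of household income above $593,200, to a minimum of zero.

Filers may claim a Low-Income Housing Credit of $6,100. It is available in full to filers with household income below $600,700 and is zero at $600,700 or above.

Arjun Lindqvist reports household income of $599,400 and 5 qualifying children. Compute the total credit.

$14,775

Child Care Credit: base = 5 × $6,825 = $34,125. income exceeds $86,700 by $512,700, which is 171 full-or-partial $3,000 increments; reduction = 171 × $150 = $25,650, leaving $8,475.
Apprenticeship Credit: 25% of the $6,200 excess over $593,200 is $1,550; credit = $1,750 − $1,550 = $200.
Low-Income Housing Credit: $599,400 is below the $600,700 cutoff, so the full $6,100 applies.
Total: $8,475 + $200 + $6,100 = $14,775.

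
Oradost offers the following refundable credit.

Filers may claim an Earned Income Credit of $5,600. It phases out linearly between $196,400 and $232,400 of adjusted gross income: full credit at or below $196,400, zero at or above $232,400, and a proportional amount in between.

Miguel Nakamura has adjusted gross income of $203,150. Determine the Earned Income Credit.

Earned Income Credit: $203,150 is $6,750 into a $36,000 phase-out range, leaving 29,250/36,000 of the credit: $5,600 × 29,250/36,000 = $4,550.

$4,550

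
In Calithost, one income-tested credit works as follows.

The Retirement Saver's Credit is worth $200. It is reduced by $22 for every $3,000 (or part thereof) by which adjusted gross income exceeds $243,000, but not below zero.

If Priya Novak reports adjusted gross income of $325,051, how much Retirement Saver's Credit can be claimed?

$0

Retirement Saver's Credit: income exceeds $243,000 by $82,051 → 28 increments × $22 = $616 ≥ base, so the credit is $0.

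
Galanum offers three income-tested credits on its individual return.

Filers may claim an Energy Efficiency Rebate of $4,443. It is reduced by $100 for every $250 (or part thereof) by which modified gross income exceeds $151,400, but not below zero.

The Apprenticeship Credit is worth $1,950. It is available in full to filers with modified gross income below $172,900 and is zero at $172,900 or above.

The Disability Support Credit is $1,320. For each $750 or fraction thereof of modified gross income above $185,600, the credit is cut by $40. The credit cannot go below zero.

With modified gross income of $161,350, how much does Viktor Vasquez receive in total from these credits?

Energy Efficiency Rebate: income exceeds $151,400 by $9,950, which is 40 full-or-partial $250 increments; reduction = 40 × $100 = $4,000, leaving $443.
Apprenticeship Credit: $161,350 is below the $172,900 cutoff, so the full $1,950 applies.
Disability Support Credit: $161,350 is at or below the $185,600 threshold, so the full $1,320 applies.
Total: $443 + $1,950 + $1,320 = $3,713.

$3,713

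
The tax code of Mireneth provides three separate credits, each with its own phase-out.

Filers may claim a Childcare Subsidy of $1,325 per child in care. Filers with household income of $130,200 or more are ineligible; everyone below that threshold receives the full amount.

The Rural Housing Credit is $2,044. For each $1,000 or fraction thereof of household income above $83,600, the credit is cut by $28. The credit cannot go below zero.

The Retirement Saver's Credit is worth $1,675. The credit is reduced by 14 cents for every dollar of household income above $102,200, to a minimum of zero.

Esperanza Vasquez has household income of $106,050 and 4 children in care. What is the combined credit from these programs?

Childcare Subsidy: base = 4 × $1,325 = $5,300. $106,050 is below the $130,200 cutoff, so the full $5,300 applies.
Rural Housing Credit: income exceeds $83,600 by $22,450, which is 23 full-or-partial $1,000 increments; reduction = 23 × $28 = $644, leaving $1,400.
Retirement Saver's Credit: 14% of the $3,850 excess over $102,200 is $539; credit = $1,675 − $539 = $1,136.
Total: $5,300 + $1,400 + $1,136 = $7,836.

$7,836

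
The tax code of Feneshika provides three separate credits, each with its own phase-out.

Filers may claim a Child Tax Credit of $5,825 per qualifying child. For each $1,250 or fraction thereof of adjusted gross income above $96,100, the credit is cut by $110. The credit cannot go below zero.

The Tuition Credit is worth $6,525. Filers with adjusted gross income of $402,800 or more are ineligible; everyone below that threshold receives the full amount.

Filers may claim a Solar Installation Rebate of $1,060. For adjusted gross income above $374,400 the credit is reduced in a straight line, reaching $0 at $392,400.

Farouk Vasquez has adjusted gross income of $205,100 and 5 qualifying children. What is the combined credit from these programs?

$27,030

Child Tax Credit: base = 5 × $5,825 = $29,125. income exceeds $96,100 by $109,000, which is 88 full-or-partial $1,250 increments; reduction = 88 × $110 = $9,680, leaving $19,445.
Tuition Credit: $205,100 is below the $402,800 cutoff, so the full $6,525 applies.
Solar Installation Rebate: $205,100 is at or below the $374,400 threshold, so the full $1,060 applies.
Total: $19,445 + $6,525 + $1,060 = $27,030.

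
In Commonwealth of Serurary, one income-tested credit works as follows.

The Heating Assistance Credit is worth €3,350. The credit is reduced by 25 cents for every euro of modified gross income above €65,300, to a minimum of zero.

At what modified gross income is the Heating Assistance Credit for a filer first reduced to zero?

€78,700

The credit falls by 25% of each euro above €65,300, so it reaches zero when the excess is €3,350 / 25% = €13,400: income = €65,300 + €13,400 = €78,700.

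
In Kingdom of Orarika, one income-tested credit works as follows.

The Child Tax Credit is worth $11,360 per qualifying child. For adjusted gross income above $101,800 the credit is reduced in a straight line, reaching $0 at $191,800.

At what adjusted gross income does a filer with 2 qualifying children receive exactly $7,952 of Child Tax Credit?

Full credit = 2 × $11,360 = $22,720.
$7,952 is 7,952/22,720 of the full $22,720, so 14,768/22,720 of the $90,000 range has been used: income = $101,800 + $90,000 × 14,768/22,720 = $160,300.

$160,300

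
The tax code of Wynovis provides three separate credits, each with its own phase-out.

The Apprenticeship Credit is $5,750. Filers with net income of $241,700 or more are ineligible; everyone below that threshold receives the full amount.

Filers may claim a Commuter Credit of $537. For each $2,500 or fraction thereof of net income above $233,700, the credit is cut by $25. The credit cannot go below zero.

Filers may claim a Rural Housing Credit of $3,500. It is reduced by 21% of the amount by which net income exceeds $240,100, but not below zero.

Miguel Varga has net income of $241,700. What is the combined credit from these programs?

Apprenticeship Credit: $241,700 meets or exceeds the $241,700 cutoff, so the credit is $0.
Commuter Credit: income exceeds $233,700 by $8,000, which is 4 full-or-partial $2,500 increments; reduction = 4 × $25 = $100, leaving $437.
Rural Housing Credit: 21% of the $1,600 excess over $240,100 is $336; credit = $3,500 − $336 = $3,164.
Total: $0 + $437 + $3,164 = $3,601.

$3,601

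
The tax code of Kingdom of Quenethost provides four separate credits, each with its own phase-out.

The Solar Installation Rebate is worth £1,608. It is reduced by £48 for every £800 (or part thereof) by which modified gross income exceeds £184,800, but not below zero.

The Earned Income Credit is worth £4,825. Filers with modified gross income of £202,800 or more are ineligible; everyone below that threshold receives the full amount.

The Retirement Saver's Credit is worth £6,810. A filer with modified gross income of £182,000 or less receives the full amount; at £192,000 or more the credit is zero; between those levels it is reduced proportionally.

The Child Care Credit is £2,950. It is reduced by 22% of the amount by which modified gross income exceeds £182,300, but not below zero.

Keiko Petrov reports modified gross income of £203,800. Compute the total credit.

£456

Solar Installation Rebate: income exceeds £184,800 by £19,000, which is 24 full-or-partial £800 increments; reduction = 24 × £48 = £1,152, leaving £456.
Earned Income Credit: £203,800 meets or exceeds the £202,800 cutoff, so the credit is £0.
Retirement Saver's Credit: £203,800 is at or above £192,000, so the credit is £0.
Child Care Credit: 22% of the £21,500 excess over £182,300 is £4,730 ≥ base, so the credit is £0.
Total: £456 + £0 + £0 + £0 = £456.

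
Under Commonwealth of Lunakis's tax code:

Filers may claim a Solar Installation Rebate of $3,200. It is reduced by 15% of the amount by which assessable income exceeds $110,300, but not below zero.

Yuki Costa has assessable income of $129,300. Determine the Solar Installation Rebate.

Solar Installation Rebate: 15% of the $19,000 excess over $110,300 is $2,850; credit = $3,200 − $2,850 = $350.

$350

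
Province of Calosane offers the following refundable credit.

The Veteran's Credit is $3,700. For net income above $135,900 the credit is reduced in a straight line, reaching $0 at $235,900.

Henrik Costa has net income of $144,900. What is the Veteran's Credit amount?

$3,367

Veteran's Credit: $144,900 is $9,000 into a $100,000 phase-out range, leaving 91,000/100,000 of the credit: $3,700 × 91,000/100,000 = $3,367.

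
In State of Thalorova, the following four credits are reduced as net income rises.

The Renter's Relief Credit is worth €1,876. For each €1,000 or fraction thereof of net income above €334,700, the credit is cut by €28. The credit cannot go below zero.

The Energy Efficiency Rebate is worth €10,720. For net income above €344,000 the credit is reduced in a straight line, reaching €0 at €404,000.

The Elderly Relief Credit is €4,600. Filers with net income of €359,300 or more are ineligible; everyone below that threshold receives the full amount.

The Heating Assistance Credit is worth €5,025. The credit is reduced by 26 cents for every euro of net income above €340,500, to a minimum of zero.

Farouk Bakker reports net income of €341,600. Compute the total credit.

Renter's Relief Credit: income exceeds €334,700 by €6,900, which is 7 full-or-partial €1,000 increments; reduction = 7 × €28 = €196, leaving €1,680.
Energy Efficiency Rebate: €341,600 is at or below the €344,000 threshold, so the full €10,720 applies.
Elderly Relief Credit: €341,600 is below the €359,300 cutoff, so the full €4,600 applies.
Heating Assistance Credit: 26% of the €1,100 excess over €340,500 is €286; credit = €5,025 − €286 = €4,739.
Total: €1,680 + €10,720 + €4,600 + €4,739 = €21,739.

€21,739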